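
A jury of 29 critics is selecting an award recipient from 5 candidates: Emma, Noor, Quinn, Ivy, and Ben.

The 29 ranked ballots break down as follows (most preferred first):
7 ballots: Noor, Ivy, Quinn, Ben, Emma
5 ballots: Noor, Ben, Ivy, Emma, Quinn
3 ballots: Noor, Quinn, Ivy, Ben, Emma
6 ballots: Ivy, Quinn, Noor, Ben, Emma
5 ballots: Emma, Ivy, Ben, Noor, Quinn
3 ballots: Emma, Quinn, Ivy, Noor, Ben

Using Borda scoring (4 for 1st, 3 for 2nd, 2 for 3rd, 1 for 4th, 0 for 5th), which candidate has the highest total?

Ivy

Emma: 7×0 + 5×1 + 3×0 + 6×0 + 5×4 + 3×4 = 37
Noor: 7×4 + 5×4 + 3×4 + 6×2 + 5×1 + 3×1 = 80
Quinn: 7×2 + 5×0 + 3×3 + 6×3 + 5×0 + 3×3 = 50
Ivy: 7×3 + 5×2 + 3×2 + 6×4 + 5×3 + 3×2 = 82
Ben: 7×1 + 5×3 + 3×1 + 6×1 + 5×2 + 3×0 = 41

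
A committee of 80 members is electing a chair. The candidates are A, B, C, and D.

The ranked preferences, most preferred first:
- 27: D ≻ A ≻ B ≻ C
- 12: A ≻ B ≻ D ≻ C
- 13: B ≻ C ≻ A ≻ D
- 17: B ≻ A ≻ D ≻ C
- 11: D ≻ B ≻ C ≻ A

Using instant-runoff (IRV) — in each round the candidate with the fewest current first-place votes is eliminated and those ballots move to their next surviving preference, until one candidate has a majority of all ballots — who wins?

Round 1: A 12, B 30, C 0, D 38. C eliminated.
Round 2: A 12, B 30, D 38. A eliminated.
Round 3: B 42, D 38. B has a majority (≥41).

B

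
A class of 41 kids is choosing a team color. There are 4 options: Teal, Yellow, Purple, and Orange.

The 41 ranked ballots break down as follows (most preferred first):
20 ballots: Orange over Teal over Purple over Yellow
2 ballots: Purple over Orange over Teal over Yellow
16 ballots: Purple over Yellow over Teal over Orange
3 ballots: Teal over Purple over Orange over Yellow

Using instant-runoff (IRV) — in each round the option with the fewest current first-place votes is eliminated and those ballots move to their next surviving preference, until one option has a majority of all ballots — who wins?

Round 1: Teal 3, Yellow 0, Purple 18, Orange 20. Yellow eliminated.
Round 2: Teal 3, Purple 18, Orange 20. Teal eliminated.
Round 3: Purple 21, Orange 20. Purple has a majority (≥21).

Purple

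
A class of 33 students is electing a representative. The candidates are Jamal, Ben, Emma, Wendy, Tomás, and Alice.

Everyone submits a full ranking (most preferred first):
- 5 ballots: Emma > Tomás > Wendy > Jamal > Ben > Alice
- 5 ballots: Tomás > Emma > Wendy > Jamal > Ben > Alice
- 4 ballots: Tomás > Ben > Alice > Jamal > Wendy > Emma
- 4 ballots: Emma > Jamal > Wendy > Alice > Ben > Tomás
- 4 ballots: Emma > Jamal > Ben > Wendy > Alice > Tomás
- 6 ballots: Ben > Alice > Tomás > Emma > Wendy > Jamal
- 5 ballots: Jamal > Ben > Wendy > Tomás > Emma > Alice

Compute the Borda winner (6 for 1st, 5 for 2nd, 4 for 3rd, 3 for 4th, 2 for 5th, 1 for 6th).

Jamal: 5×3 + 5×3 + 4×3 + 4×5 + 4×5 + 6×1 + 5×6 = 118
Ben: 5×2 + 5×2 + 4×5 + 4×2 + 4×4 + 6×6 + 5×5 = 125
Emma: 5×6 + 5×5 + 4×1 + 4×6 + 4×6 + 6×3 + 5×2 = 135
Wendy: 5×4 + 5×4 + 4×2 + 4×4 + 4×3 + 6×2 + 5×4 = 108
Tomás: 5×5 + 5×6 + 4×6 + 4×1 + 4×1 + 6×4 + 5×3 = 126
Alice: 5×1 + 5×1 + 4×4 + 4×3 + 4×2 + 6×5 + 5×1 = 81

Emma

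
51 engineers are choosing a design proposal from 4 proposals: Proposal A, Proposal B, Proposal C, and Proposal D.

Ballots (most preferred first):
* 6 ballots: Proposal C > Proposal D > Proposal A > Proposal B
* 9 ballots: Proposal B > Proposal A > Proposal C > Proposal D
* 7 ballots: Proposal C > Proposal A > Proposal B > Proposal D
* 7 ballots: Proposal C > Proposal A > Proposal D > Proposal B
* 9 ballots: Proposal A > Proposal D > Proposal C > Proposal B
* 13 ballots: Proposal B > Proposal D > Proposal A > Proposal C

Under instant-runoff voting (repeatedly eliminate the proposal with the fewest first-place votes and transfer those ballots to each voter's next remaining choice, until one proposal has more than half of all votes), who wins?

Proposal C

Round 1: Proposal A 9, Proposal B 22, Proposal C 20, Proposal D 0. Proposal D eliminated.
Round 2: Proposal A 9, Proposal B 22, Proposal C 20. Proposal A eliminated.
Round 3: Proposal B 22, Proposal C 29. Proposal C has a majority (≥26).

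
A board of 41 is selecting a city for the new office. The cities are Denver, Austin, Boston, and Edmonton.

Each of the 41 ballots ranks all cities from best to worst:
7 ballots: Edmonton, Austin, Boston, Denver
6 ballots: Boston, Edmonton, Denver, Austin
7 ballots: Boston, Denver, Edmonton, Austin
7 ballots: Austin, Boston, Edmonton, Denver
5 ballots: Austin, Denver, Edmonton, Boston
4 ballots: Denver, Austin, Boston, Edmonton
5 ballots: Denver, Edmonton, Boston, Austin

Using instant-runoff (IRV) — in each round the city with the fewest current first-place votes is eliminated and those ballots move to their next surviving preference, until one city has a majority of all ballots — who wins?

Round 1: Denver 9, Austin 12, Boston 13, Edmonton 7. Edmonton eliminated.
Round 2: Denver 9, Austin 19, Boston 13. Denver eliminated.
Round 3: Austin 23, Boston 18. Austin has a majority (≥21).

Austin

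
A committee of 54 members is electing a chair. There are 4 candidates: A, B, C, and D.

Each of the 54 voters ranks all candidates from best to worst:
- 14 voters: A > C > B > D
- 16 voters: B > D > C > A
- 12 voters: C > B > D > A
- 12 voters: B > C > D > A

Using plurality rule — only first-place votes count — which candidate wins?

B

First-place votes: A 14, B 28, C 12, D 0.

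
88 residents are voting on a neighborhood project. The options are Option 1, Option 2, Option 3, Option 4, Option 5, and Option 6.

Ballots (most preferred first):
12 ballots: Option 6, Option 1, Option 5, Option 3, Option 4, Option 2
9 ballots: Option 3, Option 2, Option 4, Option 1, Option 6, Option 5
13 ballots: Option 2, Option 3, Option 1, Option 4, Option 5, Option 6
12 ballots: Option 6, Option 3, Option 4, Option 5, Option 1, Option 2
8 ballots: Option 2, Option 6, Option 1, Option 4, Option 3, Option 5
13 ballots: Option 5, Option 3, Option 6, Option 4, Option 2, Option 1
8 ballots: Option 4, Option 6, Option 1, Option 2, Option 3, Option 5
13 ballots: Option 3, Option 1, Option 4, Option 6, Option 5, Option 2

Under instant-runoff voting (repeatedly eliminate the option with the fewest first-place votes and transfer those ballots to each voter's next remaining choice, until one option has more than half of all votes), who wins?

Round 1: Option 1 0, Option 2 21, Option 3 22, Option 4 8, Option 5 13, Option 6 24. Option 1 eliminated.
Round 2: Option 2 21, Option 3 22, Option 4 8, Option 5 13, Option 6 24. Option 4 eliminated.
Round 3: Option 2 21, Option 3 22, Option 5 13, Option 6 32. Option 5 eliminated.
Round 4: Option 2 21, Option 3 35, Option 6 32. Option 2 eliminated.
Round 5: Option 3 48, Option 6 40. Option 3 has a majority (≥45).

Option 3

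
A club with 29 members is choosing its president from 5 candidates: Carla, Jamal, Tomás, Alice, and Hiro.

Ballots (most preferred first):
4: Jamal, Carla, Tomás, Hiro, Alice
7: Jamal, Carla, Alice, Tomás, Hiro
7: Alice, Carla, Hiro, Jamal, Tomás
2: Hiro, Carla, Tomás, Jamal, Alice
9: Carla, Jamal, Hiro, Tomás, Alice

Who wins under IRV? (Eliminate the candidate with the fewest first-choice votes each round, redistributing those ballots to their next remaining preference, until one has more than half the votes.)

Round 1: Carla 9, Jamal 11, Tomás 0, Alice 7, Hiro 2. Tomás eliminated.
Round 2: Carla 9, Jamal 11, Alice 7, Hiro 2. Hiro eliminated.
Round 3: Carla 11, Jamal 11, Alice 7. Alice eliminated.
Round 4: Carla 18, Jamal 11. Carla has a majority (≥15).

Carla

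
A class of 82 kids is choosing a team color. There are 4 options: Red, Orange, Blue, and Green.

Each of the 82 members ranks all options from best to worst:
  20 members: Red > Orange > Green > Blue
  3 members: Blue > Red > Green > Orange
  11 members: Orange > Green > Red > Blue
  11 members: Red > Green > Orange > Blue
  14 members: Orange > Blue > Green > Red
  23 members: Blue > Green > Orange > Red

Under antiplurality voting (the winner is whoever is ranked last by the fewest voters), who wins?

Green

Last-place votes: Red 37, Orange 3, Blue 42, Green 0.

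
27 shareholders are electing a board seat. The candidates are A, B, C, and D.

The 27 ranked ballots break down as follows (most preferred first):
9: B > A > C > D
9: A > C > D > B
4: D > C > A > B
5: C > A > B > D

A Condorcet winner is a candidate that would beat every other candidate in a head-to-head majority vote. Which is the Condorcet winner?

A

A vs B: 18–9
A vs C: 18–9
A vs D: 23–4
A beats every other candidate.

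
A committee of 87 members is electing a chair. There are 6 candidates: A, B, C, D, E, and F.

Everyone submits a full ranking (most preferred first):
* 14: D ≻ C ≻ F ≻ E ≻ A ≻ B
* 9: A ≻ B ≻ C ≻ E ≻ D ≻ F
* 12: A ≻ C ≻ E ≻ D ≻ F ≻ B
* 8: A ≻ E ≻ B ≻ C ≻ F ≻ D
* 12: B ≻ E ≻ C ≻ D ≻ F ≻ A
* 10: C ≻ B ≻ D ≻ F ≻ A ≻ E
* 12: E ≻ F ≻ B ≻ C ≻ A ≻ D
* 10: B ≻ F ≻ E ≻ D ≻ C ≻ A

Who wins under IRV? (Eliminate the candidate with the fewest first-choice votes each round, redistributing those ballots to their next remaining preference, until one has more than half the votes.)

B

Round 1: A 29, B 22, C 10, D 14, E 12, F 0. F eliminated.
Round 2: A 29, B 22, C 10, D 14, E 12. C eliminated.
Round 3: A 29, B 32, D 14, E 12. E eliminated.
Round 4: A 29, B 44, D 14. B has a majority (≥44).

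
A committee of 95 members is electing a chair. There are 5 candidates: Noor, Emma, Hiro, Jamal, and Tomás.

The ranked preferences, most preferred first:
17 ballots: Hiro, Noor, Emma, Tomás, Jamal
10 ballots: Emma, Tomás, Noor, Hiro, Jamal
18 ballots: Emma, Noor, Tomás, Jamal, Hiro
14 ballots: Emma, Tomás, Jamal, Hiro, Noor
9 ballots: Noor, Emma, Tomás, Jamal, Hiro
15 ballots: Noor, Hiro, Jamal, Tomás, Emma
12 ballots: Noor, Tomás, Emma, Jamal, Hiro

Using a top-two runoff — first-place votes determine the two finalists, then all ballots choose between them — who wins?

Round 1 first-place votes: Noor 36, Emma 42, Hiro 17, Jamal 0, Tomás 0. Emma and Noor advance.
Runoff: Emma is ranked above Noor on 42 ballots, Noor above Emma on 53.

Noor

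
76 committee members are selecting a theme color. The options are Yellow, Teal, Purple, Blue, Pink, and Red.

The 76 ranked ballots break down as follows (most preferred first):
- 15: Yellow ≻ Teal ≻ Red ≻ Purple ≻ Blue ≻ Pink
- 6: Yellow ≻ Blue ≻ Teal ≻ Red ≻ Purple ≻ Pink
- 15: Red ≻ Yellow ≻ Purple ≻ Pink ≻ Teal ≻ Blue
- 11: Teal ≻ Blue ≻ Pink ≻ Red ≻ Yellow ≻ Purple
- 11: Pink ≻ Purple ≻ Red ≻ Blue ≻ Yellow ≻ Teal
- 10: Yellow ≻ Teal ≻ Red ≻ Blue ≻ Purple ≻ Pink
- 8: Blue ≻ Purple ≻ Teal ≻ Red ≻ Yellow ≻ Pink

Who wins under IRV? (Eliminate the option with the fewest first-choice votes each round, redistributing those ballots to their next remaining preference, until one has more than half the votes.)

Round 1: Yellow 31, Teal 11, Purple 0, Blue 8, Pink 11, Red 15. Purple eliminated.
Round 2: Yellow 31, Teal 11, Blue 8, Pink 11, Red 15. Blue eliminated.
Round 3: Yellow 31, Teal 19, Pink 11, Red 15. Pink eliminated.
Round 4: Yellow 31, Teal 19, Red 26. Teal eliminated.
Round 5: Yellow 31, Red 45. Red has a majority (≥39).

Red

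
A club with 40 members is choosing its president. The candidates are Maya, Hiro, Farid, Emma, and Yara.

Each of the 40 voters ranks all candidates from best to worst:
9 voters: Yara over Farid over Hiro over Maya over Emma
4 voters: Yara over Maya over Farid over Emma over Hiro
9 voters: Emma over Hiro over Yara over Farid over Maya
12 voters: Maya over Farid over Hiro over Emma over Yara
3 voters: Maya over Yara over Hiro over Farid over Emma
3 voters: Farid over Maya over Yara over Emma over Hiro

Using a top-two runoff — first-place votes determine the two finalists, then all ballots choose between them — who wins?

Round 1 first-place votes: Maya 15, Hiro 0, Farid 3, Emma 9, Yara 13. Maya and Yara advance.
Runoff: Maya is ranked above Yara on 18 ballots, Yara above Maya on 22.

Yara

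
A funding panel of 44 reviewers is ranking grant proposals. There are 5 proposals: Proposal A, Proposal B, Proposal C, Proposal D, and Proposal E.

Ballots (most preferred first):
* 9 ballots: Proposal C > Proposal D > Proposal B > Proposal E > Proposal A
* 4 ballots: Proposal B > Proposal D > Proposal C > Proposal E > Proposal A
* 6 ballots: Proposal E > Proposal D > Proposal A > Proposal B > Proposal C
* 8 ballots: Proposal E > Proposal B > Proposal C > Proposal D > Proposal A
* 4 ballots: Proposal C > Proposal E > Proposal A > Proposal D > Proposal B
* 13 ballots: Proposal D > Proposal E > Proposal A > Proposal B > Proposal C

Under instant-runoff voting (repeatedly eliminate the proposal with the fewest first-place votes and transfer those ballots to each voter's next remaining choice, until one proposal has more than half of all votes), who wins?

Round 1: Proposal A 0, Proposal B 4, Proposal C 13, Proposal D 13, Proposal E 14. Proposal A eliminated.
Round 2: Proposal B 4, Proposal C 13, Proposal D 13, Proposal E 14. Proposal B eliminated.
Round 3: Proposal C 13, Proposal D 17, Proposal E 14. Proposal C eliminated.
Round 4: Proposal D 26, Proposal E 18. Proposal D has a majority (≥23).

Proposal D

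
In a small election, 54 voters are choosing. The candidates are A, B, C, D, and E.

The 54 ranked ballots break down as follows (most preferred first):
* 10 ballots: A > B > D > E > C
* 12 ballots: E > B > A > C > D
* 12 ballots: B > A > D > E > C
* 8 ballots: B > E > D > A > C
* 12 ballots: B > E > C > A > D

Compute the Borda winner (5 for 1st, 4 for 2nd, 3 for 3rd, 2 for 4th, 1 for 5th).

A: 10×5 + 12×3 + 12×4 + 8×2 + 12×2 = 174
B: 10×4 + 12×4 + 12×5 + 8×5 + 12×5 = 248
C: 10×1 + 12×2 + 12×1 + 8×1 + 12×3 = 90
D: 10×3 + 12×1 + 12×3 + 8×3 + 12×1 = 114
E: 10×2 + 12×5 + 12×2 + 8×4 + 12×4 = 184

B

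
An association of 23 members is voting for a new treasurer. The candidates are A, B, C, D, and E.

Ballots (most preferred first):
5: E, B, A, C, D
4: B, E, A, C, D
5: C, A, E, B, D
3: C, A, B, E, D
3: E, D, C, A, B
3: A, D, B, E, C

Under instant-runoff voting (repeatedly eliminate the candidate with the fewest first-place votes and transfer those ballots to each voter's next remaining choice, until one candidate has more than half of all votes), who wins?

E

Round 1: A 3, B 4, C 8, D 0, E 8. D eliminated.
Round 2: A 3, B 4, C 8, E 8. A eliminated.
Round 3: B 7, C 8, E 8. B eliminated.
Round 4: C 8, E 15. E has a majority (≥12).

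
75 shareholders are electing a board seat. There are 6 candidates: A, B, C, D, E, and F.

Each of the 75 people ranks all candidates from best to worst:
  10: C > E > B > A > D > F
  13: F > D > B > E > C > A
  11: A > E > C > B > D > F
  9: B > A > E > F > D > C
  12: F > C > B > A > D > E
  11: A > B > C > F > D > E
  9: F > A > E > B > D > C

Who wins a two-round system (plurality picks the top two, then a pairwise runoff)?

Round 1 first-place votes: A 22, B 9, C 10, D 0, E 0, F 34. F and A advance.
Runoff: F is ranked above A on 34 ballots, A above F on 41.

A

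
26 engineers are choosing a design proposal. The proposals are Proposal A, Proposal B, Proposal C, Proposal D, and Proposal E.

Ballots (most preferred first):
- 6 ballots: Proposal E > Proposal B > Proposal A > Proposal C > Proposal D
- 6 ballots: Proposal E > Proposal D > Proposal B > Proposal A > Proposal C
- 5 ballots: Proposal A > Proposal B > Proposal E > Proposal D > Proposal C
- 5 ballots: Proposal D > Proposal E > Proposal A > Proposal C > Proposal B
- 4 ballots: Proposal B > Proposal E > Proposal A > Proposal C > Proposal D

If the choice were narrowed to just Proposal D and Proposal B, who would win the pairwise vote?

Proposal B

Proposal D is ranked above Proposal B on 11 ballots; Proposal B above Proposal D on 15.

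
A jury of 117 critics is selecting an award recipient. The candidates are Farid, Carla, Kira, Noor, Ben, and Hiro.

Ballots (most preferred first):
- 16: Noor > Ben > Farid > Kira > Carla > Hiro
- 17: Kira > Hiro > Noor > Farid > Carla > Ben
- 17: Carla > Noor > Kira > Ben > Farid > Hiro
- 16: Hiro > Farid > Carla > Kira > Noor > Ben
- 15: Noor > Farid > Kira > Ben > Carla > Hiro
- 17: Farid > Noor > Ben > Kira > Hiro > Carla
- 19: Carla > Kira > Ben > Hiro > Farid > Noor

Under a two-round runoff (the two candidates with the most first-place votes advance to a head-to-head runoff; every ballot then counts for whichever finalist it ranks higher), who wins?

Round 1 first-place votes: Farid 17, Carla 36, Kira 17, Noor 31, Ben 0, Hiro 16. Carla and Noor advance.
Runoff: Carla is ranked above Noor on 52 ballots, Noor above Carla on 65.

Noor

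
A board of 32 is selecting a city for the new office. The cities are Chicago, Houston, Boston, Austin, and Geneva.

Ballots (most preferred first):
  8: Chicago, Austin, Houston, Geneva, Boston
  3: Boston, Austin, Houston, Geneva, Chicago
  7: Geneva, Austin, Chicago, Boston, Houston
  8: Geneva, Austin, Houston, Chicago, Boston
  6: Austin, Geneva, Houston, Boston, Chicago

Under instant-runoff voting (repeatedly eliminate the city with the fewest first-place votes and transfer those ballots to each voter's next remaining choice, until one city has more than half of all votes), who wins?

Round 1: Chicago 8, Houston 0, Boston 3, Austin 6, Geneva 15. Houston eliminated.
Round 2: Chicago 8, Boston 3, Austin 6, Geneva 15. Boston eliminated.
Round 3: Chicago 8, Austin 9, Geneva 15. Chicago eliminated.
Round 4: Austin 17, Geneva 15. Austin has a majority (≥17).

Austin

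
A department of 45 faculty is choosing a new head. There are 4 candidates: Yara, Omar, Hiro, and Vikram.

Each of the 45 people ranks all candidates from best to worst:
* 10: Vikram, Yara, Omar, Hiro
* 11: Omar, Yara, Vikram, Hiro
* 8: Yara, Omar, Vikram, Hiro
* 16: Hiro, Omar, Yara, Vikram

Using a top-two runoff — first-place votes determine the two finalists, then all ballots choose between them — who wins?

Round 1 first-place votes: Yara 8, Omar 11, Hiro 16, Vikram 10. Hiro and Omar advance.
Runoff: Hiro is ranked above Omar on 16 ballots, Omar above Hiro on 29.

Omar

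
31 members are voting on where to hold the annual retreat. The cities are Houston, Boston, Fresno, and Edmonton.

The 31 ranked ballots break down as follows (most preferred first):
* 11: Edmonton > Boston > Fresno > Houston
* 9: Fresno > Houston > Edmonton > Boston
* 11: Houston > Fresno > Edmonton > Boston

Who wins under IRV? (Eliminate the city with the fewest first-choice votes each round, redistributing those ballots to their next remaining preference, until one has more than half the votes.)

Houston

Round 1: Houston 11, Boston 0, Fresno 9, Edmonton 11. Boston eliminated.
Round 2: Houston 11, Fresno 9, Edmonton 11. Fresno eliminated.
Round 3: Houston 20, Edmonton 11. Houston has a majority (≥16).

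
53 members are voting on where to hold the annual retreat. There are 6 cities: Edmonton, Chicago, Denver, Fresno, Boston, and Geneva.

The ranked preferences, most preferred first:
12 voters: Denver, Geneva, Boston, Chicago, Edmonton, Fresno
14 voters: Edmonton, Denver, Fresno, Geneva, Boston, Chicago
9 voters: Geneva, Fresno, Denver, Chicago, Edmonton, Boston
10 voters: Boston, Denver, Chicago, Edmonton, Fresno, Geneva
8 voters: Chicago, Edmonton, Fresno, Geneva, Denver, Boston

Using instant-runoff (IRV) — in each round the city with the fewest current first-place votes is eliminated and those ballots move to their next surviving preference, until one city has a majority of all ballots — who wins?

Denver

Round 1: Edmonton 14, Chicago 8, Denver 12, Fresno 0, Boston 10, Geneva 9. Fresno eliminated.
Round 2: Edmonton 14, Chicago 8, Denver 12, Boston 10, Geneva 9. Chicago eliminated.
Round 3: Edmonton 22, Denver 12, Boston 10, Geneva 9. Geneva eliminated.
Round 4: Edmonton 22, Denver 21, Boston 10. Boston eliminated.
Round 5: Edmonton 22, Denver 31. Denver has a majority (≥27).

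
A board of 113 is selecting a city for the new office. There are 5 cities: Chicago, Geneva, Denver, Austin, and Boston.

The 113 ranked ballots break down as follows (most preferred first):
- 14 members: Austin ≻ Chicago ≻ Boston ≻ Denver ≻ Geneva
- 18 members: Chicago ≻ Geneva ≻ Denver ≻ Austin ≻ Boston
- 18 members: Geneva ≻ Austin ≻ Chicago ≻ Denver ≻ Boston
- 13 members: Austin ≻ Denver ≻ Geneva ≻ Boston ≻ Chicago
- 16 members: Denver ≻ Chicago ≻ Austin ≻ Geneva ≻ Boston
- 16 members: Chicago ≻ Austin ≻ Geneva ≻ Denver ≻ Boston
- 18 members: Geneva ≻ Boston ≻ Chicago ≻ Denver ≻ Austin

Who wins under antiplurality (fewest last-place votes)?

Denver

Last-place votes: Chicago 13, Geneva 14, Denver 0, Austin 18, Boston 68.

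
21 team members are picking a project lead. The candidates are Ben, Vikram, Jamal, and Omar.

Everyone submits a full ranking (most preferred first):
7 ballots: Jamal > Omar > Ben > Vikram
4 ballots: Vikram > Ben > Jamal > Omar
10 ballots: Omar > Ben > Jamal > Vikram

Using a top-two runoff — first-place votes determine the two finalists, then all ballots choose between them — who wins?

Jamal

Round 1 first-place votes: Ben 0, Vikram 4, Jamal 7, Omar 10. Omar and Jamal advance.
Runoff: Omar is ranked above Jamal on 10 ballots, Jamal above Omar on 11.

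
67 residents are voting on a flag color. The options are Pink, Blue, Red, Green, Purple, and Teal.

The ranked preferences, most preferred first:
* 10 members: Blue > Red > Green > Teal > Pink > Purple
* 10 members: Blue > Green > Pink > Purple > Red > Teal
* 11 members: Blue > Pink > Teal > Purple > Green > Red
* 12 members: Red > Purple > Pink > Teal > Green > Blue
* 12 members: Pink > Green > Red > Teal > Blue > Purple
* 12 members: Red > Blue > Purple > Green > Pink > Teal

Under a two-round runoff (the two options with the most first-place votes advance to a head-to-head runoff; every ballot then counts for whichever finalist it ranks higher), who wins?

Red

Round 1 first-place votes: Pink 12, Blue 31, Red 24, Green 0, Purple 0, Teal 0. Blue and Red advance.
Runoff: Blue is ranked above Red on 31 ballots, Red above Blue on 36.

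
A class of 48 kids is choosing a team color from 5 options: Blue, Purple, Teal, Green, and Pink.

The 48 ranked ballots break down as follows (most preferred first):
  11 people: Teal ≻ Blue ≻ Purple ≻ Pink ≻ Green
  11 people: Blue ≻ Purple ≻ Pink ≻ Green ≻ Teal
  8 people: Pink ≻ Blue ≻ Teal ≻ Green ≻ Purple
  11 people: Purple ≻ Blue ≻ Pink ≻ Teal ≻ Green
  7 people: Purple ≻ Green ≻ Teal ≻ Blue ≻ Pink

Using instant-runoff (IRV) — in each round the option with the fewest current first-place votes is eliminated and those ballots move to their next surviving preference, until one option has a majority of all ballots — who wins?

Blue

Round 1: Blue 11, Purple 18, Teal 11, Green 0, Pink 8. Green eliminated.
Round 2: Blue 11, Purple 18, Teal 11, Pink 8. Pink eliminated.
Round 3: Blue 19, Purple 18, Teal 11. Teal eliminated.
Round 4: Blue 30, Purple 18. Blue has a majority (≥25).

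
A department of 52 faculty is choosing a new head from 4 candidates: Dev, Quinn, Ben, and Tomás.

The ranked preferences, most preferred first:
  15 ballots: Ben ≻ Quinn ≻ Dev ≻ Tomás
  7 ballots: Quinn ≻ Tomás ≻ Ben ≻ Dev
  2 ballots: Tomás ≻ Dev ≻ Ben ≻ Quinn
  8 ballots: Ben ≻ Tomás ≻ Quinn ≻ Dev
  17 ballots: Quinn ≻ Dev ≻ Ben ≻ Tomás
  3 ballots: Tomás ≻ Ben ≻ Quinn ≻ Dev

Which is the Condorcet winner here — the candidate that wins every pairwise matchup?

Ben vs Dev: 33–19
Ben vs Quinn: 28–24
Ben vs Tomás: 40–12
Ben beats every other candidate.

Ben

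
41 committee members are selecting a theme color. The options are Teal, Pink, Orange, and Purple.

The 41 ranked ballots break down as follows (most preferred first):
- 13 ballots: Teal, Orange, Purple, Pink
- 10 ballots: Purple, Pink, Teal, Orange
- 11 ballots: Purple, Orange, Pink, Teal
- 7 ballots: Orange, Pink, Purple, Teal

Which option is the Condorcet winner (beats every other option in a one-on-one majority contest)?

Purple vs Teal: 28–13
Purple vs Pink: 34–7
Purple vs Orange: 21–20
Purple beats every other option.

Purple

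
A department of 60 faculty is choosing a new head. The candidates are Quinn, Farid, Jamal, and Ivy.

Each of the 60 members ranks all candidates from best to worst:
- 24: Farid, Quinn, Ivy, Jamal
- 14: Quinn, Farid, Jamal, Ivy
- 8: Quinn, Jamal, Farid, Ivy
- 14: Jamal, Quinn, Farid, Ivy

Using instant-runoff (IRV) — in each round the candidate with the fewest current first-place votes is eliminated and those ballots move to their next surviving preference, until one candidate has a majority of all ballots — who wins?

Round 1: Quinn 22, Farid 24, Jamal 14, Ivy 0. Ivy eliminated.
Round 2: Quinn 22, Farid 24, Jamal 14. Jamal eliminated.
Round 3: Quinn 36, Farid 24. Quinn has a majority (≥31).

Quinn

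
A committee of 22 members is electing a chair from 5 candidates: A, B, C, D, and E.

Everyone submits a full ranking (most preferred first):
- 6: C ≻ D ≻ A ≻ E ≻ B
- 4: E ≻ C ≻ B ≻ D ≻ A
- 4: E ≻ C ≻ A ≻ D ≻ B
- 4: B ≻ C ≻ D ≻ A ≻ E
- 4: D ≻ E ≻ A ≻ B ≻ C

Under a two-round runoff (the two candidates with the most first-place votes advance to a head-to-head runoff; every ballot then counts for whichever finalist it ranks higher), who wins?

Round 1 first-place votes: A 0, B 4, C 6, D 4, E 8. E and C advance.
Runoff: E is ranked above C on 12 ballots, C above E on 10.

E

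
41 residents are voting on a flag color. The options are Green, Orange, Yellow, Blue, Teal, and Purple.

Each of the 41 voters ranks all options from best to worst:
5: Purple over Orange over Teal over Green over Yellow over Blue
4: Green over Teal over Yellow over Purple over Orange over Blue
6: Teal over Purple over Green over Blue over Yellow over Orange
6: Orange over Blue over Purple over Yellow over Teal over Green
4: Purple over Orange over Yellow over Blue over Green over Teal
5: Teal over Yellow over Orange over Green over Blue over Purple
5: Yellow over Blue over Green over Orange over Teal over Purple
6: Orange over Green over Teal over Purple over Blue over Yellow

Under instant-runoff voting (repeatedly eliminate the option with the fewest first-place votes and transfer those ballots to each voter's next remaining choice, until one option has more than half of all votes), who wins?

Round 1: Green 4, Orange 12, Yellow 5, Blue 0, Teal 11, Purple 9. Blue eliminated.
Round 2: Green 4, Orange 12, Yellow 5, Teal 11, Purple 9. Green eliminated.
Round 3: Orange 12, Yellow 5, Teal 15, Purple 9. Yellow eliminated.
Round 4: Orange 17, Teal 15, Purple 9. Purple eliminated.
Round 5: Orange 26, Teal 15. Orange has a majority (≥21).

Orange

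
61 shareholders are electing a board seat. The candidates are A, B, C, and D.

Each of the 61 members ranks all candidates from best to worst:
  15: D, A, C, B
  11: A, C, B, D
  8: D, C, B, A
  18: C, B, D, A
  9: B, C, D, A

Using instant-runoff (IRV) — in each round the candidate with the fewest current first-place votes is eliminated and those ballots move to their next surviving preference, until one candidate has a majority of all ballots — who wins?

Round 1: A 11, B 9, C 18, D 23. B eliminated.
Round 2: A 11, C 27, D 23. A eliminated.
Round 3: C 38, D 23. C has a majority (≥31).

C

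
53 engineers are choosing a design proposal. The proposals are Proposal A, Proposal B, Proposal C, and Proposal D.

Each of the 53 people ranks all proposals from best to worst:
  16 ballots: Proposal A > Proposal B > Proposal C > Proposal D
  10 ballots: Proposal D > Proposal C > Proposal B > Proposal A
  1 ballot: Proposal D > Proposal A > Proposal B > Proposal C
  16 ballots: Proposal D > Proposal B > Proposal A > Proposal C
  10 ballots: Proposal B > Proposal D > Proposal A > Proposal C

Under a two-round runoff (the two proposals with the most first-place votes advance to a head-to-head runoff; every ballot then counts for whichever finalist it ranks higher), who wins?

Round 1 first-place votes: Proposal A 16, Proposal B 10, Proposal C 0, Proposal D 27. Proposal D and Proposal A advance.
Runoff: Proposal D is ranked above Proposal A on 37 ballots, Proposal A above Proposal D on 16.

Proposal D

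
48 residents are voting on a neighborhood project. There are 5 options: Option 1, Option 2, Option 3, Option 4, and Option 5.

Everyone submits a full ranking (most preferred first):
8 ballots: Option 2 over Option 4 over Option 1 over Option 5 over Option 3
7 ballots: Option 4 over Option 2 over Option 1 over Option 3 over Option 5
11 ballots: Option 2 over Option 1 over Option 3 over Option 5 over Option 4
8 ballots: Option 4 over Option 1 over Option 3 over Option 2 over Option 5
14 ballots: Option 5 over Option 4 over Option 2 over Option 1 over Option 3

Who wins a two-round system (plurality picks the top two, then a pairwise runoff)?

Option 4

Round 1 first-place votes: Option 1 0, Option 2 19, Option 3 0, Option 4 15, Option 5 14. Option 2 and Option 4 advance.
Runoff: Option 2 is ranked above Option 4 on 19 ballots, Option 4 above Option 2 on 29.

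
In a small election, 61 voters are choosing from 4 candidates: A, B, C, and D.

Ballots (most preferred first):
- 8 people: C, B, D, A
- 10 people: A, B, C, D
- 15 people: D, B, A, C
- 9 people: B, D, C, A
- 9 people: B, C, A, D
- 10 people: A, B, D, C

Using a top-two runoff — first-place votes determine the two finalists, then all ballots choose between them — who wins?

Round 1 first-place votes: A 20, B 18, C 8, D 15. A and B advance.
Runoff: A is ranked above B on 20 ballots, B above A on 41.

B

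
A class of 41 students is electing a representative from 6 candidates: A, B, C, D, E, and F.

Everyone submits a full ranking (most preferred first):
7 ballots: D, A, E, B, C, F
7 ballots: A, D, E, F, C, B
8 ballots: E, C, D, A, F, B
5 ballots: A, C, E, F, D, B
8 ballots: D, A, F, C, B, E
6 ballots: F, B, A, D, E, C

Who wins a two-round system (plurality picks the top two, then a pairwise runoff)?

D

Round 1 first-place votes: A 12, B 0, C 0, D 15, E 8, F 6. D and A advance.
Runoff: D is ranked above A on 23 ballots, A above D on 18.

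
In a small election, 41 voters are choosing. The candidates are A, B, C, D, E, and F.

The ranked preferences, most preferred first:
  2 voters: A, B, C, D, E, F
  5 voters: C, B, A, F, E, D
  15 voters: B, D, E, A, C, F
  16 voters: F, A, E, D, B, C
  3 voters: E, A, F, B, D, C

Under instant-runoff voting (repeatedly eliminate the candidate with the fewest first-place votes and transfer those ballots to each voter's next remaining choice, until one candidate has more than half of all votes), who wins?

B

Round 1: A 2, B 15, C 5, D 0, E 3, F 16. D eliminated.
Round 2: A 2, B 15, C 5, E 3, F 16. A eliminated.
Round 3: B 17, C 5, E 3, F 16. E eliminated.
Round 4: B 17, C 5, F 19. C eliminated.
Round 5: B 22, F 19. B has a majority (≥21).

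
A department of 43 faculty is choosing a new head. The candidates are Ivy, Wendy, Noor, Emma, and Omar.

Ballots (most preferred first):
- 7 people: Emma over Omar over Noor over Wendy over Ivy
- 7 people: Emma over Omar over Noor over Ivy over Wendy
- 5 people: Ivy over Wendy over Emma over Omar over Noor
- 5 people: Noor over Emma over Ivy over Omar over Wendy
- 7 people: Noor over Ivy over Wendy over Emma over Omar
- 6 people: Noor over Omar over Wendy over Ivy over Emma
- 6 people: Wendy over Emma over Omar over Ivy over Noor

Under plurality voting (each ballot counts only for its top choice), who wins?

Noor

First-place votes: Ivy 5, Wendy 6, Noor 18, Emma 14, Omar 0.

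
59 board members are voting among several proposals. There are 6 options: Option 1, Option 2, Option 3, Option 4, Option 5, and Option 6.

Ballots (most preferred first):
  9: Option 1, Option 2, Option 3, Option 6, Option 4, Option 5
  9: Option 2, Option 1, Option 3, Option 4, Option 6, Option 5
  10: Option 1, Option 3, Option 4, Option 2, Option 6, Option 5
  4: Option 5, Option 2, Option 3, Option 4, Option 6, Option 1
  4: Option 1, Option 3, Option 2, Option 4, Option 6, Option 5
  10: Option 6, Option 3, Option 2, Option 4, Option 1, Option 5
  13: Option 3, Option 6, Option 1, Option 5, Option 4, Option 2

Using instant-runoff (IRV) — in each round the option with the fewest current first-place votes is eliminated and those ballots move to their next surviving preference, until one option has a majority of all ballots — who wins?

Round 1: Option 1 23, Option 2 9, Option 3 13, Option 4 0, Option 5 4, Option 6 10. Option 4 eliminated.
Round 2: Option 1 23, Option 2 9, Option 3 13, Option 5 4, Option 6 10. Option 5 eliminated.
Round 3: Option 1 23, Option 2 13, Option 3 13, Option 6 10. Option 6 eliminated.
Round 4: Option 1 23, Option 2 13, Option 3 23. Option 2 eliminated.
Round 5: Option 1 32, Option 3 27. Option 1 has a majority (≥30).

Option 1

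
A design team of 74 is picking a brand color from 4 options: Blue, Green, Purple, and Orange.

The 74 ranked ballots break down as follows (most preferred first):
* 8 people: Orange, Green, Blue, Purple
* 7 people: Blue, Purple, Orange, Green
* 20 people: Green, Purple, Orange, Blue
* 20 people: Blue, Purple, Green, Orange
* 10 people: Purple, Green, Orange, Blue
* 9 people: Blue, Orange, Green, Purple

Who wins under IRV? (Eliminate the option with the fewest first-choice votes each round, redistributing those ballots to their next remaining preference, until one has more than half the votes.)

Round 1: Blue 36, Green 20, Purple 10, Orange 8. Orange eliminated.
Round 2: Blue 36, Green 28, Purple 10. Purple eliminated.
Round 3: Blue 36, Green 38. Green has a majority (≥38).

Green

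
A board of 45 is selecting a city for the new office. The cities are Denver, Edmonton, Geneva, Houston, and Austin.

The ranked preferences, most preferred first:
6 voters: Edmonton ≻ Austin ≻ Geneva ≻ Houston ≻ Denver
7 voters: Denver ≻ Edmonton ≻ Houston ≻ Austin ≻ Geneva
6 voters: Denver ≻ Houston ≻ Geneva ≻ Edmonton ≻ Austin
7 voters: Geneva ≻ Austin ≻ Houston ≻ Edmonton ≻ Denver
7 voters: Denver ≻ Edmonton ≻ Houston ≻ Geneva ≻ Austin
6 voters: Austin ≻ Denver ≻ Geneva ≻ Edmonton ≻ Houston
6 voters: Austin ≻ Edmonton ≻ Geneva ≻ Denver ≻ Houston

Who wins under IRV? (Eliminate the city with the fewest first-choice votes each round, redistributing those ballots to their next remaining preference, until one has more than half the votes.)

Round 1: Denver 20, Edmonton 6, Geneva 7, Houston 0, Austin 12. Houston eliminated.
Round 2: Denver 20, Edmonton 6, Geneva 7, Austin 12. Edmonton eliminated.
Round 3: Denver 20, Geneva 7, Austin 18. Geneva eliminated.
Round 4: Denver 20, Austin 25. Austin has a majority (≥23).

Austin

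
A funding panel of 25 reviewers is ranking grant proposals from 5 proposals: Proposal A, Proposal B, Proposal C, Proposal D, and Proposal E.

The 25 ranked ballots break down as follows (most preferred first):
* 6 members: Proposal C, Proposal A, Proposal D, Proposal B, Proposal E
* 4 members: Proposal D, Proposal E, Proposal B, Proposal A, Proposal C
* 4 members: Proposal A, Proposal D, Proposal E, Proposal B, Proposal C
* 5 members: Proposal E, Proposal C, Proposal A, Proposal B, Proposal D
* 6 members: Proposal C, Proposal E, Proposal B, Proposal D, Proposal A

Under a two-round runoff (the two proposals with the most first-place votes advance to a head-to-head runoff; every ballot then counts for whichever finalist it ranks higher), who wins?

Proposal E

Round 1 first-place votes: Proposal A 4, Proposal B 0, Proposal C 12, Proposal D 4, Proposal E 5. Proposal C and Proposal E advance.
Runoff: Proposal C is ranked above Proposal E on 12 ballots, Proposal E above Proposal C on 13.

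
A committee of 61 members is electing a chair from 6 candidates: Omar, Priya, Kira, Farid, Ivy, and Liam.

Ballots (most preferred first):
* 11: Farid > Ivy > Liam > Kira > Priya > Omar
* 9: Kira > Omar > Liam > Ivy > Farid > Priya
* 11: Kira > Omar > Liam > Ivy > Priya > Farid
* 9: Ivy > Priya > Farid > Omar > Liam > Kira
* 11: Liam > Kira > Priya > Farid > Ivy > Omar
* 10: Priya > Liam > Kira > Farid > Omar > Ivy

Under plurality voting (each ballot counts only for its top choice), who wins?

First-place votes: Omar 0, Priya 10, Kira 20, Farid 11, Ivy 9, Liam 11.

Kira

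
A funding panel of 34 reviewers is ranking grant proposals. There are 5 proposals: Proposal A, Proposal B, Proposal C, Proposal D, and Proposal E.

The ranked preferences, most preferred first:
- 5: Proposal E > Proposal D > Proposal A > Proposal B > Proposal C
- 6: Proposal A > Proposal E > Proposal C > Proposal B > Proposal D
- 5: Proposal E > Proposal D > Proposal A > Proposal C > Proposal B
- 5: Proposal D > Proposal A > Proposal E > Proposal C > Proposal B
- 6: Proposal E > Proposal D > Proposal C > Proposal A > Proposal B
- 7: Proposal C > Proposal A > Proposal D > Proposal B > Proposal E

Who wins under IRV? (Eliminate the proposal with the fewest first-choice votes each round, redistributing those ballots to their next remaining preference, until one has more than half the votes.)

Round 1: Proposal A 6, Proposal B 0, Proposal C 7, Proposal D 5, Proposal E 16. Proposal B eliminated.
Round 2: Proposal A 6, Proposal C 7, Proposal D 5, Proposal E 16. Proposal D eliminated.
Round 3: Proposal A 11, Proposal C 7, Proposal E 16. Proposal C eliminated.
Round 4: Proposal A 18, Proposal E 16. Proposal A has a majority (≥18).

Proposal A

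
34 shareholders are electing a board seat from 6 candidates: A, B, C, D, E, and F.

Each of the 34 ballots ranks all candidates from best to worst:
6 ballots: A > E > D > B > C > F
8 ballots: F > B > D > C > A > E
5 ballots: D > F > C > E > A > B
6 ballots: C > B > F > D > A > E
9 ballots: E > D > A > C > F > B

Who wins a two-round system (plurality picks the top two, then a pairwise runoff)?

F

Round 1 first-place votes: A 6, B 0, C 6, D 5, E 9, F 8. E and F advance.
Runoff: E is ranked above F on 15 ballots, F above E on 19.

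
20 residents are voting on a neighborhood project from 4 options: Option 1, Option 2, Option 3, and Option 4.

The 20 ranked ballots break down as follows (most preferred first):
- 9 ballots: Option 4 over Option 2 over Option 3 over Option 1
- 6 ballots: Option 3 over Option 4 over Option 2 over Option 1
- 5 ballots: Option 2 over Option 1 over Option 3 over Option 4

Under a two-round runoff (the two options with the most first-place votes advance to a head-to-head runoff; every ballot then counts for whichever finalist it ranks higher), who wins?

Round 1 first-place votes: Option 1 0, Option 2 5, Option 3 6, Option 4 9. Option 4 and Option 3 advance.
Runoff: Option 4 is ranked above Option 3 on 9 ballots, Option 3 above Option 4 on 11.

Option 3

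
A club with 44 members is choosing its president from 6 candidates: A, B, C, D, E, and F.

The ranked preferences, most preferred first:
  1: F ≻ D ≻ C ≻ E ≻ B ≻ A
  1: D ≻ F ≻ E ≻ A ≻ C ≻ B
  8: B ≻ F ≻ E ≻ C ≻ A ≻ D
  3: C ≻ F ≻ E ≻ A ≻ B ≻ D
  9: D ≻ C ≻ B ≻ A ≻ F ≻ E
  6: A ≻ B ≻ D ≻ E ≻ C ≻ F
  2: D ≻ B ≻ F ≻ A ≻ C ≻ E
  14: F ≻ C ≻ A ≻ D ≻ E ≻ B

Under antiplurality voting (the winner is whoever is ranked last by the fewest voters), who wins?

C

Last-place votes: A 1, B 15, C 0, D 11, E 11, F 6.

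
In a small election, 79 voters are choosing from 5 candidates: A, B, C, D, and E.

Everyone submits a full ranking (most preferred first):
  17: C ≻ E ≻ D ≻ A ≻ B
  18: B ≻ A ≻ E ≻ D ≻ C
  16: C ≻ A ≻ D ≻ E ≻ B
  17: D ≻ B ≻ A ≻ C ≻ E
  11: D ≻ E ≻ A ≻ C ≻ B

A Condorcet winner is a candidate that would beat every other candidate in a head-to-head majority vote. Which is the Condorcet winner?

D vs A: 45–34
D vs B: 61–18
D vs C: 46–33
D vs E: 44–35
D beats every other candidate.

D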